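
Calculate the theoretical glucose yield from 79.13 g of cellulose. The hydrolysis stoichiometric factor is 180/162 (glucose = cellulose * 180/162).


glucose = cellulose * 180/162
= 79.13 * 180/162
= 87.9222 g

87.9222 g


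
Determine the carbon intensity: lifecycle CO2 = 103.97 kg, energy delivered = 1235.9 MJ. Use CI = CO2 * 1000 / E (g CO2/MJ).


CI = CO2 * 1000 / E
= 103.97 * 1000 / 1235.9
= 84.1249 g CO2/MJ

84.1249 g CO2/MJ


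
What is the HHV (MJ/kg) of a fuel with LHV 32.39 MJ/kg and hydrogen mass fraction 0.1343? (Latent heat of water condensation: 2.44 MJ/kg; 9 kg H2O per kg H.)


HHV = LHV + H_frac * 9 * 2.44
= 32.39 + 0.1343 * 9 * 2.44
= 35.3392 MJ/kg

35.3392 MJ/kg


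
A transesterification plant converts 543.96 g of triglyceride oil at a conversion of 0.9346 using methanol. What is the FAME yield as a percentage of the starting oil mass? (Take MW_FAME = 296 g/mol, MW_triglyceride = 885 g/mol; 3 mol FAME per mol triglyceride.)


m_FAME = oil * conv * (3 * 296 / 885) = oil * conv * (888/885)
= 543.96 * 0.9346 * 888 / 885
= 510.1084 g
Y = m_FAME / oil * 100 = conv * (888/885) * 100
= 0.9346 * 888 / 885 * 100
= 93.78%

93.78%


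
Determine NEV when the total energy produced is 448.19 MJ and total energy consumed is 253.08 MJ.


NEV = E_out - E_in
= 448.19 - 253.08
= 195.1100 MJ

195.1100 MJ


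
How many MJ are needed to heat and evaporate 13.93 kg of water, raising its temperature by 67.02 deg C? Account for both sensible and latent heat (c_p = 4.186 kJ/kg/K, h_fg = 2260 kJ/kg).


E = m_water * (4.186 * dT + 2260) / 1000
= 13.93 * (4.186 * 67.02 + 2260) / 1000
= 35.3898 MJ

35.3898 MJ


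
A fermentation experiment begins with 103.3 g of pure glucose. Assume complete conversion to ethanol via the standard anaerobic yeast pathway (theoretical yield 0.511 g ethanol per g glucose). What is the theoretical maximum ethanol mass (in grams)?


Theoretical ethanol yield: m_EtOH = 0.511 * m_glucose
m_EtOH = 0.511 * 103.3 = 52.7863 g

52.7863 g


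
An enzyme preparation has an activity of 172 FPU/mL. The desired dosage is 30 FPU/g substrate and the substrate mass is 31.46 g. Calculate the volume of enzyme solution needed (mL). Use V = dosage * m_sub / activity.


V = dosage * m_sub / activity
V = 30 * 31.46 / 172
V = 5.4872 mL

5.4872 mL


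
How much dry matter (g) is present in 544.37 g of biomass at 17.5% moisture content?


Wd = Ww * (1 - MC/100)
= 544.37 * (1 - 17.5/100)
= 449.1052 g

449.1052 g


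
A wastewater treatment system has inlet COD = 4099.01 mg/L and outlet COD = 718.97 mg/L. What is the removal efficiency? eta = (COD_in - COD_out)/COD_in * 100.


eta = (COD_in - COD_out) / COD_in * 100
= (4099.01 - 718.97) / 4099.01 * 100
= 82.4599%

82.4599%


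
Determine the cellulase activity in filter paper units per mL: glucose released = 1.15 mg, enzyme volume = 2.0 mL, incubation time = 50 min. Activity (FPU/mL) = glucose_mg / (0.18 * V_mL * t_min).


Activity = glucose_mg / (0.18 mg/umol * V_mL * t_min)
= 1.15 / (0.18 * 2.0 * 50)
= 0.0639 FPU/mL

0.0639 FPU/mL


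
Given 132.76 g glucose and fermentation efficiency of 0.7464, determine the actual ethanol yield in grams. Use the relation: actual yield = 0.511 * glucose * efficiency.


Actual ethanol: m = 0.511 * 132.76 * 0.7464
m = 50.6360 g

50.6360 g


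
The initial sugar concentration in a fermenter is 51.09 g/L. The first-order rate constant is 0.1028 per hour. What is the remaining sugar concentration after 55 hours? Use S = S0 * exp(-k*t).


S = S0 * exp(-k * t)
S = 51.09 * exp(-0.1028 * 55)
S = 0.1790 g/L

0.1790 g/L


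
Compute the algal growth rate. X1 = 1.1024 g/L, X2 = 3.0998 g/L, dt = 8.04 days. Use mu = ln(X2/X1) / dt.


mu = ln(X2/X1) / dt
= ln(3.0998/1.1024) / 8.04
= 0.1286 per day

0.1286 per day


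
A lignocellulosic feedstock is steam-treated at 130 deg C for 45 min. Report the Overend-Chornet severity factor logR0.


logR0 = log10(t * exp((T - 100) / 14.75))
= log10(45 * exp((130 - 100) / 14.75))
= 2.5365

2.5365


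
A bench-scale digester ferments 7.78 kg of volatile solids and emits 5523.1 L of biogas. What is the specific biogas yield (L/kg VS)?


Y = V / VS
= 5523.1 / 7.78
= 709.9100 L/kg VS

709.9100 L/kg VS


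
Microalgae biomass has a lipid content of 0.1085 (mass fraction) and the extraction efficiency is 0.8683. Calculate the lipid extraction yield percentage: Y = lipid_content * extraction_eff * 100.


Y = lipid_content * extraction_eff * 100
= 0.1085 * 0.8683 * 100
= 9.4211%

9.4211%


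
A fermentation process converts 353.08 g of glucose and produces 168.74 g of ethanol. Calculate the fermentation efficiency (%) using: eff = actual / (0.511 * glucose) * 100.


Fermentation efficiency = (actual / (0.511 * glucose)) * 100
= (168.74 / (0.511 * 353.08)) * 100
= 93.5242%

93.5242%


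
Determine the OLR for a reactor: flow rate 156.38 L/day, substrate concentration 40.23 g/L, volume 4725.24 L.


OLR = Q * S / V
= 156.38 * 40.23 / 4725.24
= 1.3314 g/L/day

1.3314 g/L/day


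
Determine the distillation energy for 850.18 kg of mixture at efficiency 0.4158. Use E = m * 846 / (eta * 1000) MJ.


E = m * 846 / (eta * 1000)
= 850.18 * 846 / (0.4158 * 1000)
= 1729.8035 MJ

1729.8035 MJ


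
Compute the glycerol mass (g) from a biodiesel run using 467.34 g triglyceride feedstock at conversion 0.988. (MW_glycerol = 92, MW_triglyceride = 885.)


glycerol = oil * conv * (92/885)
= 467.34 * 0.988 * 92 / 885
= 47.9993 g

47.9993 g


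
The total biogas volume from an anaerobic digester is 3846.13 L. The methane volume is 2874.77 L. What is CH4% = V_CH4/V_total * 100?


CH4% = V_CH4 / V_total * 100
= 2874.77 / 3846.13 * 100
= 74.7445%

74.7445%


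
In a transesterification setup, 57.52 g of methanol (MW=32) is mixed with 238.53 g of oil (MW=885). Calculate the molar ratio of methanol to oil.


Molar ratio = n_MeOH / n_oil = (MeOH/32) / (oil/885) = (MeOH * 885) / (32 * oil)
= (57.52 * 885) / (32 * 238.53)
= 6.6691

6.6691


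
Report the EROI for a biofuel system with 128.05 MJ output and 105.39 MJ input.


EROI = E_out / E_in
= 128.05 / 105.39
= 1.2150

1.2150


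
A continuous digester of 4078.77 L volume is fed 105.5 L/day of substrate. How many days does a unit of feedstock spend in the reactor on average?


HRT = V / Q
= 4078.77 / 105.5
= 38.6613 days

38.6613 days


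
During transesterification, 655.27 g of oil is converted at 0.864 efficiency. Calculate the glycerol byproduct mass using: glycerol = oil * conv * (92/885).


glycerol = oil * conv * (92/885)
= 655.27 * 0.864 * 92 / 885
= 58.8544 g

58.8544 g


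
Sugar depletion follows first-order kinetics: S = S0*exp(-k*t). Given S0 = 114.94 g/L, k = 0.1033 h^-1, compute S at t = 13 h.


S = S0 * exp(-k * t)
S = 114.94 * exp(-0.1033 * 13)
S = 30.0094 g/L

30.0094 g/L


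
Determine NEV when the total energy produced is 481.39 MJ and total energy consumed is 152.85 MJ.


NEV = E_out - E_in
= 481.39 - 152.85
= 328.5400 MJ

328.5400 MJ


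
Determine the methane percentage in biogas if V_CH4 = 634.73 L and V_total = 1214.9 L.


CH4% = V_CH4 / V_total * 100
= 634.73 / 1214.9 * 100
= 52.2455%

52.2455%


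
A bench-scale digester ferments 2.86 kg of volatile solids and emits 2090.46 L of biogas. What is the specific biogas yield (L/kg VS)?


Y = V / VS
= 2090.46 / 2.86
= 730.9301 L/kg VS

730.9301 L/kg VS


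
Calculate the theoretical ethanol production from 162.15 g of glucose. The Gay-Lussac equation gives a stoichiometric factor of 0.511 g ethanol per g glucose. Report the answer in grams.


Theoretical ethanol yield: m_EtOH = 0.511 * m_glucose
m_EtOH = 0.511 * 162.15 = 82.8587 g

82.8587 g


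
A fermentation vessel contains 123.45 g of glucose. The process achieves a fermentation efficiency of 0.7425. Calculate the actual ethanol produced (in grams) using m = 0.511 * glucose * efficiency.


Actual ethanol: m = 0.511 * 123.45 * 0.7425
m = 46.8391 g

46.8391 g


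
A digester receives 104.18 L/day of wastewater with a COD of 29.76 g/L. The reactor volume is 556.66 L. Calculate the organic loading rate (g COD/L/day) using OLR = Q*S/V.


OLR = Q * S / V
= 104.18 * 29.76 / 556.66
= 5.5696 g/L/day

5.5696 g/L/day


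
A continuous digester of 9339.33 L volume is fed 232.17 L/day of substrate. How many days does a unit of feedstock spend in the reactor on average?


HRT = V / Q
= 9339.33 / 232.17
= 40.2263 days

40.2263 days


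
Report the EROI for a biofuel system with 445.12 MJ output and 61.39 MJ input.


EROI = E_out / E_in
= 445.12 / 61.39
= 7.2507

7.2507


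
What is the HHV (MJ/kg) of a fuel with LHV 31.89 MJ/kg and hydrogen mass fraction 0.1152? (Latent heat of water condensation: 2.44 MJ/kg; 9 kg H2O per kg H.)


HHV = LHV + H_frac * 9 * 2.44
= 31.89 + 0.1152 * 9 * 2.44
= 34.4198 MJ/kg

34.4198 MJ/kg


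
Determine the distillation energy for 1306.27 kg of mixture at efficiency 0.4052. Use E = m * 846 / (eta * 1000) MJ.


E = m * 846 / (eta * 1000)
= 1306.27 * 846 / (0.4052 * 1000)
= 2727.3061 MJ

2727.3061 MJ


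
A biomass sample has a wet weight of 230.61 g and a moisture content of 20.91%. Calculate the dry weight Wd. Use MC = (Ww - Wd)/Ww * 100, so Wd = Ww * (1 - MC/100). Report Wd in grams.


Wd = Ww * (1 - MC/100)
= 230.61 * (1 - 20.91/100)
= 182.3894 g

182.3894 g


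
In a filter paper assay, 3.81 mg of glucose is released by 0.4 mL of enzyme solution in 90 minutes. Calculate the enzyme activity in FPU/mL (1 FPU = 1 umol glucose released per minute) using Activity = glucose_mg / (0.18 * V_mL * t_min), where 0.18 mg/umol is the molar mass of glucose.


Activity = glucose_mg / (0.18 mg/umol * V_mL * t_min)
= 3.81 / (0.18 * 0.4 * 90)
= 0.5880 FPU/mL

0.5880 FPU/mL


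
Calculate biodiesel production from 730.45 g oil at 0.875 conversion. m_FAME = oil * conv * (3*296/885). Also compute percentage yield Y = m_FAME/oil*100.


m_FAME = oil * conv * (3 * 296 / 885) = oil * conv * (888/885)
= 730.45 * 0.875 * 888 / 885
= 641.3103 g
Y = m_FAME / oil * 100 = conv * (888/885) * 100
= 0.875 * 888 / 885 * 100
= 87.80%

641.3103 g FAME; Y = 87.80%


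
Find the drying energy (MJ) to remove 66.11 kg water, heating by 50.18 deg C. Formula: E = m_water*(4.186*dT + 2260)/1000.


E = m_water * (4.186 * dT + 2260) / 1000
= 66.11 * (4.186 * 50.18 + 2260) / 1000
= 163.2952 MJ

163.2952 MJ


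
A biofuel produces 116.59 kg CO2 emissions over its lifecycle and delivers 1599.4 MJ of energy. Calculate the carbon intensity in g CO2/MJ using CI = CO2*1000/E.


CI = CO2 * 1000 / E
= 116.59 * 1000 / 1599.4
= 72.8961 g CO2/MJ

72.8961 g CO2/MJ


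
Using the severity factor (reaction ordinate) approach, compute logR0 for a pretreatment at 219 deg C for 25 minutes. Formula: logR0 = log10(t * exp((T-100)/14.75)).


logR0 = log10(t * exp((T - 100) / 14.75))
= log10(25 * exp((219 - 100) / 14.75))
= 4.9017

4.9017


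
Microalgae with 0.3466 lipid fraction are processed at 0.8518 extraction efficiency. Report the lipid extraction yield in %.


Y = lipid_content * extraction_eff * 100
= 0.3466 * 0.8518 * 100
= 29.5234%

29.5234%


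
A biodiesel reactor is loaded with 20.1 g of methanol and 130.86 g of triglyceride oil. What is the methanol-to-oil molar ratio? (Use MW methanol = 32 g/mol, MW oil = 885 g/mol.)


Molar ratio = n_MeOH / n_oil = (MeOH/32) / (oil/885) = (MeOH * 885) / (32 * oil)
= (20.1 * 885) / (32 * 130.86)
= 4.2480

4.2480


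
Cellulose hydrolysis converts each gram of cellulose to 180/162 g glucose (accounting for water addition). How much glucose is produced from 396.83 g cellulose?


glucose = cellulose * 180/162
= 396.83 * 180/162
= 440.9222 g

440.9222 g


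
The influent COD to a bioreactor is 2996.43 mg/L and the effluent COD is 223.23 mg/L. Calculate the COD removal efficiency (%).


eta = (COD_in - COD_out) / COD_in * 100
= (2996.43 - 223.23) / 2996.43 * 100
= 92.5501%

92.5501%


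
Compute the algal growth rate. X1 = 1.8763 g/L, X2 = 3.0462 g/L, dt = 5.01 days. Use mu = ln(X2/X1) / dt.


mu = ln(X2/X1) / dt
= ln(3.0462/1.8763) / 5.01
= 0.0967 per day

0.0967 per day


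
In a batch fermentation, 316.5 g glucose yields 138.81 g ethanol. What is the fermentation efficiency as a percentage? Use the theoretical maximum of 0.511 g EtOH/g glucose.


Fermentation efficiency = (actual / (0.511 * glucose)) * 100
= (138.81 / (0.511 * 316.5)) * 100
= 85.8274%

85.8274%


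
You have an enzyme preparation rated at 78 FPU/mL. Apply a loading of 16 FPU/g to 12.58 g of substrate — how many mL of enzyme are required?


V = dosage * m_sub / activity
V = 16 * 12.58 / 78
V = 2.5805 mL

2.5805 mL


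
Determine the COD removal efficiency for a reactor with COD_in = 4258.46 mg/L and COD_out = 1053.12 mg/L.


eta = (COD_in - COD_out) / COD_in * 100
= (4258.46 - 1053.12) / 4258.46 * 100
= 75.2699%

75.2699%


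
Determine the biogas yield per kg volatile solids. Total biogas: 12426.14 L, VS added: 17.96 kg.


Y = V / VS
= 12426.14 / 17.96
= 691.8786 L/kg VS

691.8786 L/kg VS


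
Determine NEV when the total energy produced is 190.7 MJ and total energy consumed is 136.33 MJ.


NEV = E_out - E_in
= 190.7 - 136.33
= 54.3700 MJ

54.3700 MJ


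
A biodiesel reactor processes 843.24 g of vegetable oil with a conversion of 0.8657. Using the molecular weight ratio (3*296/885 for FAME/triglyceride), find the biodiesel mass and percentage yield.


m_FAME = oil * conv * (3 * 296 / 885) = oil * conv * (888/885)
= 843.24 * 0.8657 * 888 / 885
= 732.4674 g
Y = m_FAME / oil * 100 = conv * (888/885) * 100
= 0.8657 * 888 / 885 * 100
= 86.86%

732.4674 g FAME; Y = 86.86%


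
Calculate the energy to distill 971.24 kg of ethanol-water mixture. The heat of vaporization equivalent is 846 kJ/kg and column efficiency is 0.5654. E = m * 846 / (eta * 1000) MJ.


E = m * 846 / (eta * 1000)
= 971.24 * 846 / (0.5654 * 1000)
= 1453.2526 MJ

1453.2526 MJ


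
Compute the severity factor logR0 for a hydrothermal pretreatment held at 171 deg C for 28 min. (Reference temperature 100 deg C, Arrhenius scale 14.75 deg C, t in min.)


logR0 = log10(t * exp((T - 100) / 14.75))
= log10(28 * exp((171 - 100) / 14.75))
= 3.5377

3.5377


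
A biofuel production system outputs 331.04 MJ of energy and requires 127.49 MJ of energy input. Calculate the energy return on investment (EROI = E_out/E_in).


EROI = E_out / E_in
= 331.04 / 127.49
= 2.5966

2.5966


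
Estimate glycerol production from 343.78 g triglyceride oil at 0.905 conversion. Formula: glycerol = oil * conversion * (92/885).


glycerol = oil * conv * (92/885)
= 343.78 * 0.905 * 92 / 885
= 32.3425 g

32.3425 g


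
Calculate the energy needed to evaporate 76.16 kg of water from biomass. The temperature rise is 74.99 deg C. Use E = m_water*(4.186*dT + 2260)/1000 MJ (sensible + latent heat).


E = m_water * (4.186 * dT + 2260) / 1000
= 76.16 * (4.186 * 74.99 + 2260) / 1000
= 196.0288 MJ

196.0288 MJ


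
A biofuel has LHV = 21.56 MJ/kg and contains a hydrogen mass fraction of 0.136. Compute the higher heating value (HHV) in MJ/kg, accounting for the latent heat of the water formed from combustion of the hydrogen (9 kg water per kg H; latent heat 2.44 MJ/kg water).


HHV = LHV + H_frac * 9 * 2.44
= 21.56 + 0.136 * 9 * 2.44
= 24.5466 MJ/kg

24.5466 MJ/kg


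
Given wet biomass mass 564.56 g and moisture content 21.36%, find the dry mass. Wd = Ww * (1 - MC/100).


Wd = Ww * (1 - MC/100)
= 564.56 * (1 - 21.36/100)
= 443.9700 g

443.9700 g


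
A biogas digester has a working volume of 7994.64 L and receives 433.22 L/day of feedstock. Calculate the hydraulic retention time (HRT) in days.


HRT = V / Q
= 7994.64 / 433.22
= 18.4540 days

18.4540 days


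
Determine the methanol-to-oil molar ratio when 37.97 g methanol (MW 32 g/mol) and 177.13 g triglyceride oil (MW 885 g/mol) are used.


Molar ratio = n_MeOH / n_oil = (MeOH/32) / (oil/885) = (MeOH * 885) / (32 * oil)
= (37.97 * 885) / (32 * 177.13)
= 5.9285

5.9285


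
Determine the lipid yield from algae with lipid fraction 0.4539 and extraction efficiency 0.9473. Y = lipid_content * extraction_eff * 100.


Y = lipid_content * extraction_eff * 100
= 0.4539 * 0.9473 * 100
= 42.9979%

42.9979%


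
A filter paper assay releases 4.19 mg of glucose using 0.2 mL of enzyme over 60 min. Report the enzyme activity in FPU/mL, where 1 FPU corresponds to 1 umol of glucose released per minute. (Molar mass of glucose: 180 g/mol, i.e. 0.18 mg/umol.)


Activity = glucose_mg / (0.18 mg/umol * V_mL * t_min)
= 4.19 / (0.18 * 0.2 * 60)
= 1.9398 FPU/mL

1.9398 FPU/mL


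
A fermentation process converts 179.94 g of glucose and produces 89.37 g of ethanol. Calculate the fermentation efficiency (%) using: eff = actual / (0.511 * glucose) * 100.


Fermentation efficiency = (actual / (0.511 * glucose)) * 100
= (89.37 / (0.511 * 179.94)) * 100
= 97.1948%

97.1948%


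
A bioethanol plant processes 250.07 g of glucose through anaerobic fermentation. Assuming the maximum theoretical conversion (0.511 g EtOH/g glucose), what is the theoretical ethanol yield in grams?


Theoretical ethanol yield: m_EtOH = 0.511 * m_glucose
m_EtOH = 0.511 * 250.07 = 127.7858 g

127.7858 g


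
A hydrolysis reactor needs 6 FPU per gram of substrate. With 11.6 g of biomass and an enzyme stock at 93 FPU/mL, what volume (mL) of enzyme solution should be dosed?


V = dosage * m_sub / activity
V = 6 * 11.6 / 93
V = 0.7484 mL

0.7484 mL


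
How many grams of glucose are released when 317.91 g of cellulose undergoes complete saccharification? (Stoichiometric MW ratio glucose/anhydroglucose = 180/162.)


glucose = cellulose * 180/162
= 317.91 * 180/162
= 353.2333 g

353.2333 g


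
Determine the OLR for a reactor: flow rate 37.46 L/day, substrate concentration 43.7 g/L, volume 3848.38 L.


OLR = Q * S / V
= 37.46 * 43.7 / 3848.38
= 0.4254 g/L/day

0.4254 g/L/day


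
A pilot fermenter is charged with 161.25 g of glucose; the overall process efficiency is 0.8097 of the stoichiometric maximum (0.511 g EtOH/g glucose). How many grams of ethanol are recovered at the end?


Actual ethanol: m = 0.511 * 161.25 * 0.8097
m = 66.7183 g

66.7183 g


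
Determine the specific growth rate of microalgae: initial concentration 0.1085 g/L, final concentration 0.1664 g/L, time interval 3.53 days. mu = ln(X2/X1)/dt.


mu = ln(X2/X1) / dt
= ln(0.1664/0.1085) / 3.53
= 0.1211 per day

0.1211 per day


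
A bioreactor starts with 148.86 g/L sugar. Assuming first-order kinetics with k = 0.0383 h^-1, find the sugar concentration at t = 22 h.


S = S0 * exp(-k * t)
S = 148.86 * exp(-0.0383 * 22)
S = 64.0976 g/L

64.0976 g/L


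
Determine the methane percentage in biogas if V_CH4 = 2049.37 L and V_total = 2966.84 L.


CH4% = V_CH4 / V_total * 100
= 2049.37 / 2966.84 * 100
= 69.0759%

69.0759%


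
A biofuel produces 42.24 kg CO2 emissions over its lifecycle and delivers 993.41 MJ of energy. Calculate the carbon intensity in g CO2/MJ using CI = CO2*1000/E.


CI = CO2 * 1000 / E
= 42.24 * 1000 / 993.41
= 42.5202 g CO2/MJ

42.5202 g CO2/MJ


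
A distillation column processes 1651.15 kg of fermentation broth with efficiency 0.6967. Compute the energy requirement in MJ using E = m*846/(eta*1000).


E = m * 846 / (eta * 1000)
= 1651.15 * 846 / (0.6967 * 1000)
= 2004.9848 MJ

2004.9848 MJ


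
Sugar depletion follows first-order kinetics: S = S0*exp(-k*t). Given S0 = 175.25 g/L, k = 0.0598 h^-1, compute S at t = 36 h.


S = S0 * exp(-k * t)
S = 175.25 * exp(-0.0598 * 36)
S = 20.3568 g/L

20.3568 g/L


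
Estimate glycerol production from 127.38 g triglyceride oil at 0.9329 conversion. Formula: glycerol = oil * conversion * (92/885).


glycerol = oil * conv * (92/885)
= 127.38 * 0.9329 * 92 / 885
= 12.3532 g

12.3532 g


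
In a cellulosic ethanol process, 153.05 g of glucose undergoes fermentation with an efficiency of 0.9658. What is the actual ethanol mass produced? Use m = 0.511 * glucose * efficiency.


Actual ethanol: m = 0.511 * 153.05 * 0.9658
m = 75.5338 g

75.5338 g


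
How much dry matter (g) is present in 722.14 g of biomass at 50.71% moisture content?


Wd = Ww * (1 - MC/100)
= 722.14 * (1 - 50.71/100)
= 355.9428 g

355.9428 g


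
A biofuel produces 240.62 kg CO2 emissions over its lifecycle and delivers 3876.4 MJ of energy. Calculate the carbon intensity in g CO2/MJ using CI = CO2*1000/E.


CI = CO2 * 1000 / E
= 240.62 * 1000 / 3876.4
= 62.0731 g CO2/MJ

62.0731 g CO2/MJ


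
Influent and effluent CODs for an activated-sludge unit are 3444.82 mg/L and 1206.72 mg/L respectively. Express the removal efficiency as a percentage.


eta = (COD_in - COD_out) / COD_in * 100
= (3444.82 - 1206.72) / 3444.82 * 100
= 64.9700%

64.9700%


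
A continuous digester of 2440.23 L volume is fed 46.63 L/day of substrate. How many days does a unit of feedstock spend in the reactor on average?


HRT = V / Q
= 2440.23 / 46.63
= 52.3318 days

52.3318 days


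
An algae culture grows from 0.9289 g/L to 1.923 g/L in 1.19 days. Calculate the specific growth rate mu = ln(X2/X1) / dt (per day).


mu = ln(X2/X1) / dt
= ln(1.923/0.9289) / 1.19
= 0.6115 per day

0.6115 per day


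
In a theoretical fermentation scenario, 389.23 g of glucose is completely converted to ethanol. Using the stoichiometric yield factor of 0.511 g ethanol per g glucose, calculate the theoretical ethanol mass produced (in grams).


Theoretical ethanol yield: m_EtOH = 0.511 * m_glucose
m_EtOH = 0.511 * 389.23 = 198.8965 g

198.8965 g


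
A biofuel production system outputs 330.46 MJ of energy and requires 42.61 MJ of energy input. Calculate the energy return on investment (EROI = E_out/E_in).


EROI = E_out / E_in
= 330.46 / 42.61
= 7.7555

7.7555


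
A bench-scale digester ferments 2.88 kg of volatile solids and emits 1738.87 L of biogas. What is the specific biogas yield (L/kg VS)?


Y = V / VS
= 1738.87 / 2.88
= 603.7743 L/kg VS

603.7743 L/kg VS


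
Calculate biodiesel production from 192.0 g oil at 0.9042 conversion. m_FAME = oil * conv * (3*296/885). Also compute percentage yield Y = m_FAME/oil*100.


m_FAME = oil * conv * (3 * 296 / 885) = oil * conv * (888/885)
= 192.0 * 0.9042 * 888 / 885
= 174.1949 g
Y = m_FAME / oil * 100 = conv * (888/885) * 100
= 0.9042 * 888 / 885 * 100
= 90.73%

174.1949 g FAME; Y = 90.73%


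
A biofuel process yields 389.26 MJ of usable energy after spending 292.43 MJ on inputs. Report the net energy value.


NEV = E_out - E_in
= 389.26 - 292.43
= 96.8300 MJ

96.8300 MJ


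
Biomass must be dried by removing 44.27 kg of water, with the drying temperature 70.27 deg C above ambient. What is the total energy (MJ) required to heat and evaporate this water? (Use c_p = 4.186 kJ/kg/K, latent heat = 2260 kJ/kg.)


E = m_water * (4.186 * dT + 2260) / 1000
= 44.27 * (4.186 * 70.27 + 2260) / 1000
= 113.0722 MJ

113.0722 MJ


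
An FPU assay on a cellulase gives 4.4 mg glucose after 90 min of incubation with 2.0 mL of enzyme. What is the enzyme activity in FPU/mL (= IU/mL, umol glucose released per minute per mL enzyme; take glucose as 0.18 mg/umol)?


Activity = glucose_mg / (0.18 mg/umol * V_mL * t_min)
= 4.4 / (0.18 * 2.0 * 90)
= 0.1358 FPU/mL

0.1358 FPU/mL


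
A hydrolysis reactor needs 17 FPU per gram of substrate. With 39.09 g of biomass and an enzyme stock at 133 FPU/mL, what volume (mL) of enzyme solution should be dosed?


V = dosage * m_sub / activity
V = 17 * 39.09 / 133
V = 4.9965 mL

4.9965 mL


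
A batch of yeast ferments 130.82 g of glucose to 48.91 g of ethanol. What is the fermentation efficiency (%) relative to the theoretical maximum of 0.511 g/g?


Fermentation efficiency = (actual / (0.511 * glucose)) * 100
= (48.91 / (0.511 * 130.82)) * 100
= 73.1649%

73.1649%


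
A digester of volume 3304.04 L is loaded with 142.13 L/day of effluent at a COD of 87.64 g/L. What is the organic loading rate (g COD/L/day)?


OLR = Q * S / V
= 142.13 * 87.64 / 3304.04
= 3.7700 g/L/day

3.7700 g/L/day


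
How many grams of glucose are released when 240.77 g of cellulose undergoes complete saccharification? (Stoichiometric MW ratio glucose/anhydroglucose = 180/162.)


glucose = cellulose * 180/162
= 240.77 * 180/162
= 267.5222 g

267.5222 g


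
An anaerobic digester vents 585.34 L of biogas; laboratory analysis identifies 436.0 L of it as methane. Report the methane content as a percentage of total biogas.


CH4% = V_CH4 / V_total * 100
= 436.0 / 585.34 * 100
= 74.4866%

74.4866%


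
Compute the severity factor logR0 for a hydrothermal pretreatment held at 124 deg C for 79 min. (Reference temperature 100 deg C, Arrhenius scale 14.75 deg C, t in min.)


logR0 = log10(t * exp((T - 100) / 14.75))
= log10(79 * exp((124 - 100) / 14.75))
= 2.6043

2.6043


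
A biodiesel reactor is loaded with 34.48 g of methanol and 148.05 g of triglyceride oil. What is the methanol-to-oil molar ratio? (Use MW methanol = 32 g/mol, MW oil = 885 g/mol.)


Molar ratio = n_MeOH / n_oil = (MeOH/32) / (oil/885) = (MeOH * 885) / (32 * oil)
= (34.48 * 885) / (32 * 148.05)
= 6.4410

6.4410


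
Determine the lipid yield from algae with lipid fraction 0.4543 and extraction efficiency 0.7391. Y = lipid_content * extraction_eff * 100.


Y = lipid_content * extraction_eff * 100
= 0.4543 * 0.7391 * 100
= 33.5773%

33.5773%


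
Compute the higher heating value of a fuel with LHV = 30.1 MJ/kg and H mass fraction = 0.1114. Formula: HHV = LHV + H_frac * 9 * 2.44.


HHV = LHV + H_frac * 9 * 2.44
= 30.1 + 0.1114 * 9 * 2.44
= 32.5463 MJ/kg

32.5463 MJ/kg


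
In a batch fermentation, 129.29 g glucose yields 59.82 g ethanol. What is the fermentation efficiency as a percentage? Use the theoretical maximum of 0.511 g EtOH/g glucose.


Fermentation efficiency = (actual / (0.511 * glucose)) * 100
= (59.82 / (0.511 * 129.29)) * 100
= 90.5442%

90.5442%


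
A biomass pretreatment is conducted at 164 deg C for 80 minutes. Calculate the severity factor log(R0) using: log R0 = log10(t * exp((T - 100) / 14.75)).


logR0 = log10(t * exp((T - 100) / 14.75))
= log10(80 * exp((164 - 100) / 14.75))
= 3.7875

3.7875


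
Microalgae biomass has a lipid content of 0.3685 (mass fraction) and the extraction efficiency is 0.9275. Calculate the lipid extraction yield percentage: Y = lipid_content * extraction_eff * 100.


Y = lipid_content * extraction_eff * 100
= 0.3685 * 0.9275 * 100
= 34.1784%

34.1784%


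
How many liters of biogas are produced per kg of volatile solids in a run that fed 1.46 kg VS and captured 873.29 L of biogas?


Y = V / VS
= 873.29 / 1.46
= 598.1438 L/kg VS

598.1438 L/kg VS


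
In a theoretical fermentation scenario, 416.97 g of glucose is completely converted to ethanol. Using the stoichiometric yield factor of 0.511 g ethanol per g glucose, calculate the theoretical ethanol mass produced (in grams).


Theoretical ethanol yield: m_EtOH = 0.511 * m_glucose
m_EtOH = 0.511 * 416.97 = 213.0717 g

213.0717 g


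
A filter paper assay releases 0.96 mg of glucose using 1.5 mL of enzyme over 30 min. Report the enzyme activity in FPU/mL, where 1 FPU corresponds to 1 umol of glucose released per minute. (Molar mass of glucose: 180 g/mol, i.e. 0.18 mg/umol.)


Activity = glucose_mg / (0.18 mg/umol * V_mL * t_min)
= 0.96 / (0.18 * 1.5 * 30)
= 0.1185 FPU/mL

0.1185 FPU/mL


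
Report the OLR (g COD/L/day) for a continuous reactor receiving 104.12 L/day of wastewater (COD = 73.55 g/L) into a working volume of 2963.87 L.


OLR = Q * S / V
= 104.12 * 73.55 / 2963.87
= 2.5838 g/L/day

2.5838 g/L/day


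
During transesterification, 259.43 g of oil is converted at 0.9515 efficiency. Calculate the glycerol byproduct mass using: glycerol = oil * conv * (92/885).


glycerol = oil * conv * (92/885)
= 259.43 * 0.9515 * 92 / 885
= 25.6610 g

25.6610 g


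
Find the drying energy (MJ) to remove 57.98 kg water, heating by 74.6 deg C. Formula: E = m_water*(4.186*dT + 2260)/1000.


E = m_water * (4.186 * dT + 2260) / 1000
= 57.98 * (4.186 * 74.6 + 2260) / 1000
= 149.1405 MJ

149.1405 MJ


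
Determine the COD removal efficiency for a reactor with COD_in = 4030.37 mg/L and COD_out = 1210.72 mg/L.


eta = (COD_in - COD_out) / COD_in * 100
= (4030.37 - 1210.72) / 4030.37 * 100
= 69.9601%

69.9601%


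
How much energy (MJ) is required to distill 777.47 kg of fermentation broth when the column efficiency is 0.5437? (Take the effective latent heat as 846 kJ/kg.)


E = m * 846 / (eta * 1000)
= 777.47 * 846 / (0.5437 * 1000)
= 1209.7473 MJ

1209.7473 MJ


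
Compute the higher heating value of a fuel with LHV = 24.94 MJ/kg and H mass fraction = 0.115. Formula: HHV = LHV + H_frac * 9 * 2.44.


HHV = LHV + H_frac * 9 * 2.44
= 24.94 + 0.115 * 9 * 2.44
= 27.4654 MJ/kg

27.4654 MJ/kg


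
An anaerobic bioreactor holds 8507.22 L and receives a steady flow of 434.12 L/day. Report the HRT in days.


HRT = V / Q
= 8507.22 / 434.12
= 19.5965 days

19.5965 days


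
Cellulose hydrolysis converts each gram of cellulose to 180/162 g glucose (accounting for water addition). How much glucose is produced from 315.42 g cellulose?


glucose = cellulose * 180/162
= 315.42 * 180/162
= 350.4667 g

350.4667 g


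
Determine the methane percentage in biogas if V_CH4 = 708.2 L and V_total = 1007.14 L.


CH4% = V_CH4 / V_total * 100
= 708.2 / 1007.14 * 100
= 70.3179%

70.3179%


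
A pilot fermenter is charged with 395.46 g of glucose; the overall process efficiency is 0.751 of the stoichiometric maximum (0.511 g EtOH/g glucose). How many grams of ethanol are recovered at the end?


Actual ethanol: m = 0.511 * 395.46 * 0.751
m = 151.7621 g

151.7621 g


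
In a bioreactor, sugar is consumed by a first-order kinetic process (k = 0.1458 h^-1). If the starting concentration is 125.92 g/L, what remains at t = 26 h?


S = S0 * exp(-k * t)
S = 125.92 * exp(-0.1458 * 26)
S = 2.8430 g/L

2.8430 g/L


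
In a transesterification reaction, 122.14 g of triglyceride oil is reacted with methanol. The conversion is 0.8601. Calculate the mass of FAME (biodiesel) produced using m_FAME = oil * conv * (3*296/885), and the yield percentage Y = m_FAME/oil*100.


m_FAME = oil * conv * (3 * 296 / 885) = oil * conv * (888/885)
= 122.14 * 0.8601 * 888 / 885
= 105.4087 g
Y = m_FAME / oil * 100 = conv * (888/885) * 100
= 0.8601 * 888 / 885 * 100
= 86.30%

105.4087 g FAME; Y = 86.30%


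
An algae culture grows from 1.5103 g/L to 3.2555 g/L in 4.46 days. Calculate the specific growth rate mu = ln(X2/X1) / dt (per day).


mu = ln(X2/X1) / dt
= ln(3.2555/1.5103) / 4.46
= 0.1722 per day

0.1722 per day


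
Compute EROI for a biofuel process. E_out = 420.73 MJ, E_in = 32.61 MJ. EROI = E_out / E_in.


EROI = E_out / E_in
= 420.73 / 32.61
= 12.9019

12.9019


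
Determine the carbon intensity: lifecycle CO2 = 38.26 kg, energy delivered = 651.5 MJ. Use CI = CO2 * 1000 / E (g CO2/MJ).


CI = CO2 * 1000 / E
= 38.26 * 1000 / 651.5
= 58.7260 g CO2/MJ

58.7260 g CO2/MJ


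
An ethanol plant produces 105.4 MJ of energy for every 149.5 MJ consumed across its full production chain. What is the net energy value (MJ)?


NEV = E_out - E_in
= 105.4 - 149.5
= -44.1000 MJ

-44.1000 MJ


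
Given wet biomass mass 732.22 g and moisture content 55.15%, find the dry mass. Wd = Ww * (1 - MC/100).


Wd = Ww * (1 - MC/100)
= 732.22 * (1 - 55.15/100)
= 328.4007 g

328.4007 g


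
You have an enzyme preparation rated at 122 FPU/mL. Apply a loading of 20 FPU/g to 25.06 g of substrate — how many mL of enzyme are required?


V = dosage * m_sub / activity
V = 20 * 25.06 / 122
V = 4.1082 mL

4.1082 mL


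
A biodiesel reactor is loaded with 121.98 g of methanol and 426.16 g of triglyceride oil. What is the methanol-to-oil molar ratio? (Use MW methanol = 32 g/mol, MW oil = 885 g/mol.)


Molar ratio = n_MeOH / n_oil = (MeOH/32) / (oil/885) = (MeOH * 885) / (32 * oil)
= (121.98 * 885) / (32 * 426.16)
= 7.9161

7.9161


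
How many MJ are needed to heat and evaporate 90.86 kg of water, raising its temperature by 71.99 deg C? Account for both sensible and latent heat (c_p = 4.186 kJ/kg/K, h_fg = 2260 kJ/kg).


E = m_water * (4.186 * dT + 2260) / 1000
= 90.86 * (4.186 * 71.99 + 2260) / 1000
= 232.7243 MJ

232.7243 MJ


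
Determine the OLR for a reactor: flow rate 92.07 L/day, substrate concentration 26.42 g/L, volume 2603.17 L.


OLR = Q * S / V
= 92.07 * 26.42 / 2603.17
= 0.9344 g/L/day

0.9344 g/L/day


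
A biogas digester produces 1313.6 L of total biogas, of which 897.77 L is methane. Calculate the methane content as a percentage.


CH4% = V_CH4 / V_total * 100
= 897.77 / 1313.6 * 100
= 68.3442%

68.3442%


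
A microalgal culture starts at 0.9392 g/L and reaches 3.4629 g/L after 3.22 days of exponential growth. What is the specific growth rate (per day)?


mu = ln(X2/X1) / dt
= ln(3.4629/0.9392) / 3.22
= 0.4052 per day

0.4052 per day


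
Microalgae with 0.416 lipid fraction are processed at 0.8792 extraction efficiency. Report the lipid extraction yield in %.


Y = lipid_content * extraction_eff * 100
= 0.416 * 0.8792 * 100
= 36.5747%

36.5747%


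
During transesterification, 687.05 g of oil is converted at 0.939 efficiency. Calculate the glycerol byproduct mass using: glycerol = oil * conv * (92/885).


glycerol = oil * conv * (92/885)
= 687.05 * 0.939 * 92 / 885
= 67.0654 g

67.0654 g


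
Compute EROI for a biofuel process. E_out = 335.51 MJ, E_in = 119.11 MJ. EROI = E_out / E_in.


EROI = E_out / E_in
= 335.51 / 119.11
= 2.8168

2.8168


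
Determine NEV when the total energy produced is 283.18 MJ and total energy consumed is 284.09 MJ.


NEV = E_out - E_in
= 283.18 - 284.09
= -0.9100 MJ

-0.9100 MJ


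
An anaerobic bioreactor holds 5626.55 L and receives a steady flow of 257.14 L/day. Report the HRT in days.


HRT = V / Q
= 5626.55 / 257.14
= 21.8813 days

21.8813 days


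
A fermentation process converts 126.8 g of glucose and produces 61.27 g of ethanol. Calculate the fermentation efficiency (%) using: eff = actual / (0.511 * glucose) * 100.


Fermentation efficiency = (actual / (0.511 * glucose)) * 100
= (61.27 / (0.511 * 126.8)) * 100
= 94.5601%

94.5601%


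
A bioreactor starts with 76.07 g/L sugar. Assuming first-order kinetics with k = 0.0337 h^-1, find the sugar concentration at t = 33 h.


S = S0 * exp(-k * t)
S = 76.07 * exp(-0.0337 * 33)
S = 25.0170 g/L

25.0170 g/L


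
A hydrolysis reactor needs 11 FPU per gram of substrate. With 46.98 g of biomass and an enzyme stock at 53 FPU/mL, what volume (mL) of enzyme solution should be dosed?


V = dosage * m_sub / activity
V = 11 * 46.98 / 53
V = 9.7506 mL

9.7506 mL


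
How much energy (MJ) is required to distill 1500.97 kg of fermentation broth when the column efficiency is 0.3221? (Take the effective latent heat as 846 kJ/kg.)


E = m * 846 / (eta * 1000)
= 1500.97 * 846 / (0.3221 * 1000)
= 3942.3180 MJ

3942.3180 MJ


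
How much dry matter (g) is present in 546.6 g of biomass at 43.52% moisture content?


Wd = Ww * (1 - MC/100)
= 546.6 * (1 - 43.52/100)
= 308.7197 g

308.7197 g


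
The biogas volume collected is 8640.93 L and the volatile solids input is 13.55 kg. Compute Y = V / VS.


Y = V / VS
= 8640.93 / 13.55
= 637.7070 L/kg VS

637.7070 L/kg VS


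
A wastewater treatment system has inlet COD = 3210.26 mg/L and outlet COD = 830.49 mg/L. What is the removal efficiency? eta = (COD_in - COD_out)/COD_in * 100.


eta = (COD_in - COD_out) / COD_in * 100
= (3210.26 - 830.49) / 3210.26 * 100
= 74.1301%

74.1301%


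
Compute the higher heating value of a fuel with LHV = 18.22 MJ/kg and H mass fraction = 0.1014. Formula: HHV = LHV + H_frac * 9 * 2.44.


HHV = LHV + H_frac * 9 * 2.44
= 18.22 + 0.1014 * 9 * 2.44
= 20.4467 MJ/kg

20.4467 MJ/kg


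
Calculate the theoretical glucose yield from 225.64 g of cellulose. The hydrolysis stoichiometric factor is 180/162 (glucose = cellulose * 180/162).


glucose = cellulose * 180/162
= 225.64 * 180/162
= 250.7111 g

250.7111 g


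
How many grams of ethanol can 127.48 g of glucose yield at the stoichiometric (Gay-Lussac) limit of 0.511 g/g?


Theoretical ethanol yield: m_EtOH = 0.511 * m_glucose
m_EtOH = 0.511 * 127.48 = 65.1423 g

65.1423 g


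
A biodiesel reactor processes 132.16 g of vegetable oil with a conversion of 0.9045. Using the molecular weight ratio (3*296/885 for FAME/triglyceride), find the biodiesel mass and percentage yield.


m_FAME = oil * conv * (3 * 296 / 885) = oil * conv * (888/885)
= 132.16 * 0.9045 * 888 / 885
= 119.9439 g
Y = m_FAME / oil * 100 = conv * (888/885) * 100
= 0.9045 * 888 / 885 * 100
= 90.76%

119.9439 g FAME; Y = 90.76%


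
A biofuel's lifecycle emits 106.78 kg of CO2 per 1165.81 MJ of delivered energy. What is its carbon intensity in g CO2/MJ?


CI = CO2 * 1000 / E
= 106.78 * 1000 / 1165.81
= 91.5930 g CO2/MJ

91.5930 g CO2/MJ


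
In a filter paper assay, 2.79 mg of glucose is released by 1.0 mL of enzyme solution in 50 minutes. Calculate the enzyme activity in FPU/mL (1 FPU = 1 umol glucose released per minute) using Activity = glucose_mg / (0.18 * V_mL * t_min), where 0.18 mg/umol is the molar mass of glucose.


Activity = glucose_mg / (0.18 mg/umol * V_mL * t_min)
= 2.79 / (0.18 * 1.0 * 50)
= 0.3100 FPU/mL

0.3100 FPU/mL


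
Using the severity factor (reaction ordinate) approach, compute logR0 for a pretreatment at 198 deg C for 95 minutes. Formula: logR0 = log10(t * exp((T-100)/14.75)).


logR0 = log10(t * exp((T - 100) / 14.75))
= log10(95 * exp((198 - 100) / 14.75))
= 4.8632

4.8632


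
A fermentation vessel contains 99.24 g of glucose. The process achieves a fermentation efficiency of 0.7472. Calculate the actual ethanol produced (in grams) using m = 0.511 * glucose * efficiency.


Actual ethanol: m = 0.511 * 99.24 * 0.7472
m = 37.8917 g

37.8917 g


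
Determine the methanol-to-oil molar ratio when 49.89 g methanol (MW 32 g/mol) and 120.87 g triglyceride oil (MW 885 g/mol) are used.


Molar ratio = n_MeOH / n_oil = (MeOH/32) / (oil/885) = (MeOH * 885) / (32 * oil)
= (49.89 * 885) / (32 * 120.87)
= 11.4153

11.4153


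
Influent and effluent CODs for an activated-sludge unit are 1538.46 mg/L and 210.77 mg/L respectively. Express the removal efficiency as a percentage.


eta = (COD_in - COD_out) / COD_in * 100
= (1538.46 - 210.77) / 1538.46 * 100
= 86.2999%

86.2999%


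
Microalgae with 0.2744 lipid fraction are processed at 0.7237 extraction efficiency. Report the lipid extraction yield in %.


Y = lipid_content * extraction_eff * 100
= 0.2744 * 0.7237 * 100
= 19.8583%

19.8583%


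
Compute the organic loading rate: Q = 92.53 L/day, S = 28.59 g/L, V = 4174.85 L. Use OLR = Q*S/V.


OLR = Q * S / V
= 92.53 * 28.59 / 4174.85
= 0.6337 g/L/day

0.6337 g/L/day


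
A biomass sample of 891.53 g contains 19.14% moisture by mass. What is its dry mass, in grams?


Wd = Ww * (1 - MC/100)
= 891.53 * (1 - 19.14/100)
= 720.8912 g

720.8912 g


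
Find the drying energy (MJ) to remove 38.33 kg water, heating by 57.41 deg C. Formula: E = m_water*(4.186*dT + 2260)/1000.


E = m_water * (4.186 * dT + 2260) / 1000
= 38.33 * (4.186 * 57.41 + 2260) / 1000
= 95.8372 MJ

95.8372 MJ


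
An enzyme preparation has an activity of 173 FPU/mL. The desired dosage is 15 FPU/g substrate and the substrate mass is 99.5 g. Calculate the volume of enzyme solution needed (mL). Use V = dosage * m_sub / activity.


V = dosage * m_sub / activity
V = 15 * 99.5 / 173
V = 8.6272 mL

8.6272 mL


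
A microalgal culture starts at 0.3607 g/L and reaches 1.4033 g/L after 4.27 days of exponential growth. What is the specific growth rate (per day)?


mu = ln(X2/X1) / dt
= ln(1.4033/0.3607) / 4.27
= 0.3182 per day

0.3182 per day
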